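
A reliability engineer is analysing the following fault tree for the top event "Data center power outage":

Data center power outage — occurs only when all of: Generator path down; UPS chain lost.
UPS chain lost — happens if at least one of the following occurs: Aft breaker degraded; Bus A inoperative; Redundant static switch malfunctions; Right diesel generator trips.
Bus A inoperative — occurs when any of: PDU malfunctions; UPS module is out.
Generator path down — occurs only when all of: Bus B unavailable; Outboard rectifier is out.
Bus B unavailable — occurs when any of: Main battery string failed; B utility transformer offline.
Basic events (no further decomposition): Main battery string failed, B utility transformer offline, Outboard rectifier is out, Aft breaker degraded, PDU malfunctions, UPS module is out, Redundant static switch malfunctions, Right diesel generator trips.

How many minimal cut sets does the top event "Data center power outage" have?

Bus B unavailable [OR]: union of children's cut sets → 2 cut set(s).
Generator path down [AND]: one cut set from each child combined → 2 × 1 = 2 cut set(s).
Bus A inoperative [OR]: union of children's cut sets → 2 cut set(s).
UPS chain lost [OR]: union of children's cut sets → 5 cut set(s).
Data center power outage [AND]: one cut set from each child combined → 2 × 5 = 10 cut set(s).
Minimal cut sets: {Aft breaker degraded, Main battery string failed, Outboard rectifier is out}; {Main battery string failed, Outboard rectifier is out, PDU malfunctions}; {Main battery string failed, Outboard rectifier is out, UPS module is out}; {Main battery string failed, Outboard rectifier is out, Redundant static switch malfunctions}; {Main battery string failed, Outboard rectifier is out, Right diesel generator trips}; {Aft breaker degraded, B utility transformer offline, Outboard rectifier is out}; {B utility transformer offline, Outboard rectifier is out, PDU malfunctions}; {B utility transformer offline, Outboard rectifier is out, UPS module is out}; {B utility transformer offline, Outboard rectifier is out, Redundant static switch malfunctions}; {B utility transformer offline, Outboard rectifier is out, Right diesel generator trips}.

10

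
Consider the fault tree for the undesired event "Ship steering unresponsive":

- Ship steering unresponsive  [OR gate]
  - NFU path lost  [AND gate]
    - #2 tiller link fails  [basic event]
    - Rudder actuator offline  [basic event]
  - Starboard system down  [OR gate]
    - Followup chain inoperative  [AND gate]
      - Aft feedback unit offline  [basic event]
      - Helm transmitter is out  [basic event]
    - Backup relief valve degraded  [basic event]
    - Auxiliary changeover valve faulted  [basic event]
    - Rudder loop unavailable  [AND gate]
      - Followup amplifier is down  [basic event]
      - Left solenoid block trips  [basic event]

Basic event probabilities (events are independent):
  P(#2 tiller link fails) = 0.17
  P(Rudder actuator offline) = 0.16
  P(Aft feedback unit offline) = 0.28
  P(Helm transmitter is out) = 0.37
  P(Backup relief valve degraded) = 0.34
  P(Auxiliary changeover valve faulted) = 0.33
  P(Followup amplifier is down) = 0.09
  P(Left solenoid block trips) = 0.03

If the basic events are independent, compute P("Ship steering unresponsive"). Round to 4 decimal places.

0.6154

P(NFU path lost) [AND] = 0.17 × 0.16 = 0.027200
P(Followup chain inoperative) [AND] = 0.28 × 0.37 = 0.103600
P(Rudder loop unavailable) [AND] = 0.09 × 0.03 = 0.002700
P(Starboard system down) [OR] = 1 − (1−0.103600) × (1−0.34) × (1−0.33) × (1−0.002700) = 0.604682
P(Ship steering unresponsive) [OR] = 1 − (1−0.027200) × (1−0.604682) = 0.615435
Rounded to 4 decimal places: P(Ship steering unresponsive) ≈ 0.6154.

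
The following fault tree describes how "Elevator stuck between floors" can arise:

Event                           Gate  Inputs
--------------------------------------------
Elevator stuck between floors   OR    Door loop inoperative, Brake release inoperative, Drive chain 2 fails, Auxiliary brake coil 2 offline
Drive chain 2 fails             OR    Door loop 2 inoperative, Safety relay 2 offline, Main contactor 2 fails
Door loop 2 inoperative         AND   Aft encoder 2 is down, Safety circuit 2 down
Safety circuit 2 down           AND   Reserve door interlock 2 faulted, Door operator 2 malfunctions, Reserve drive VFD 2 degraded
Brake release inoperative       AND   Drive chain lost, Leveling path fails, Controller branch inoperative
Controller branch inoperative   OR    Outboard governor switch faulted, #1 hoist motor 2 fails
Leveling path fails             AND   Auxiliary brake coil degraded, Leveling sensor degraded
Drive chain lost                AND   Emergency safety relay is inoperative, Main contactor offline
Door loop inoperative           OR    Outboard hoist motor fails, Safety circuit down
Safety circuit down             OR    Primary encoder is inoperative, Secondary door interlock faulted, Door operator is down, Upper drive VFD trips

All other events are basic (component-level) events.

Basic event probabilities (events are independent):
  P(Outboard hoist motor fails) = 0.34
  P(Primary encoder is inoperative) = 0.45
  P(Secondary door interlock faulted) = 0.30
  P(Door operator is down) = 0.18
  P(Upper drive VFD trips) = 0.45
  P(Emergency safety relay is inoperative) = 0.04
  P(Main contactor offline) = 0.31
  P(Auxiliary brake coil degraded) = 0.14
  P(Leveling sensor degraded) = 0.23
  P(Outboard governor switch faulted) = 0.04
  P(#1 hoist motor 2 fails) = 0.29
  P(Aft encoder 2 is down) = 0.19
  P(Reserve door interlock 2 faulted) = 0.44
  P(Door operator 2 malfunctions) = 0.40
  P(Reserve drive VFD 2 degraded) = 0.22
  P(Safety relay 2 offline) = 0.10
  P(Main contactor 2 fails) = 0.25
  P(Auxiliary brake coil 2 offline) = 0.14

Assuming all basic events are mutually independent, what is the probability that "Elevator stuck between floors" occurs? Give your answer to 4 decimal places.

0.9340

P(Safety circuit down) [OR] = 1 − (1−0.45) × (1−0.30) × (1−0.18) × (1−0.45) = 0.826365
P(Door loop inoperative) [OR] = 1 − (1−0.34) × (1−0.826365) = 0.885401
P(Drive chain lost) [AND] = 0.04 × 0.31 = 0.012400
P(Leveling path fails) [AND] = 0.14 × 0.23 = 0.032200
P(Controller branch inoperative) [OR] = 1 − (1−0.04) × (1−0.29) = 0.318400
P(Brake release inoperative) [AND] = 0.012400 × 0.032200 × 0.318400 = 0.000127
P(Safety circuit 2 down) [AND] = 0.44 × 0.40 × 0.22 = 0.038720
P(Door loop 2 inoperative) [AND] = 0.19 × 0.038720 = 0.007357
P(Drive chain 2 fails) [OR] = 1 − (1−0.007357) × (1−0.10) × (1−0.25) = 0.329966
P(Elevator stuck between floors) [OR] = 1 − (1−0.885401) × (1−0.000127) × (1−0.329966) × (1−0.14) = 0.933973
Rounded to 4 decimal places: P(Elevator stuck between floors) ≈ 0.9340.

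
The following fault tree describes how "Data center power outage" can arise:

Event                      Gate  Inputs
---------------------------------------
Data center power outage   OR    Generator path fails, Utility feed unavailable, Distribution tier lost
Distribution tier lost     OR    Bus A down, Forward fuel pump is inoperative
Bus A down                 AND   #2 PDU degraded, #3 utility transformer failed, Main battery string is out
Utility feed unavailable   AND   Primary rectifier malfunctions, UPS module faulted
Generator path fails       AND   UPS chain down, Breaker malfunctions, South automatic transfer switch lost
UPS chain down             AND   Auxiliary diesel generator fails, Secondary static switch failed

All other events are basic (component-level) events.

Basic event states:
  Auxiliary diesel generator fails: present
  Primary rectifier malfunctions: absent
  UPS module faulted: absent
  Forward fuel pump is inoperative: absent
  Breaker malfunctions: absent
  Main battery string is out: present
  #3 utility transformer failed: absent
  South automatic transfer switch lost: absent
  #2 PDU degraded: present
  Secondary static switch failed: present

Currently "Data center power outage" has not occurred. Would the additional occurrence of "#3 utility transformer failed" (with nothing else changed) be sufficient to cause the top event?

Counterfactual: set "#3 utility transformer failed" to occurred.
UPS chain down [AND]: Auxiliary diesel generator fails=occurs, Secondary static switch failed=occurs → all inputs occur → occurs.
Generator path fails [AND]: UPS chain down=occurs, Breaker malfunctions=not, South automatic transfer switch lost=not → not all inputs occur → does not occur.
Utility feed unavailable [AND]: Primary rectifier malfunctions=not, UPS module faulted=not → not all inputs occur → does not occur.
Bus A down [AND]: #2 PDU degraded=occurs, #3 utility transformer failed=occurs, Main battery string is out=occurs → all inputs occur → occurs.
Distribution tier lost [OR]: Bus A down=occurs, Forward fuel pump is inoperative=not → at least one input occurs → occurs.
Data center power outage [OR]: Generator path fails=not, Utility feed unavailable=not, Distribution tier lost=occurs → at least one input occurs → occurs.

Yes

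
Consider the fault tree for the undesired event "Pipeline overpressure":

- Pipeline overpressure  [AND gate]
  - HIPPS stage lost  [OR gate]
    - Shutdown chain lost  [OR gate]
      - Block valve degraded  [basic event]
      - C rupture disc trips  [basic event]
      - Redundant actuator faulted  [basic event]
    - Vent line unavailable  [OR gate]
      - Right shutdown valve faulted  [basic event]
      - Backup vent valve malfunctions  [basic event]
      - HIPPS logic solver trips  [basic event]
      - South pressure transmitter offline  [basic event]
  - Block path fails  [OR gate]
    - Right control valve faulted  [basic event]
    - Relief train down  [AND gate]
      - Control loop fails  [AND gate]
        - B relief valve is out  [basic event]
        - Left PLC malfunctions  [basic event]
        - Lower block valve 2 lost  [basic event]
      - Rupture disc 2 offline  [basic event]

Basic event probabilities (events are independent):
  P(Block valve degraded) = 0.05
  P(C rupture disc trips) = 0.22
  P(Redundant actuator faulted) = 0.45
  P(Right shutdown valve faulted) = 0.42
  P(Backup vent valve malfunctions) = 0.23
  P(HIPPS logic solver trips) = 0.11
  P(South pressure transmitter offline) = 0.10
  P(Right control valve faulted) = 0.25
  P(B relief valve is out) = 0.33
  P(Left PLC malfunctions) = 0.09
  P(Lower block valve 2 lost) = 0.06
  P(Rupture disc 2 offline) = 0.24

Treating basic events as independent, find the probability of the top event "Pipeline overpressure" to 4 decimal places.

P(Shutdown chain lost) [OR] = 1 − (1−0.05) × (1−0.22) × (1−0.45) = 0.592450
P(Vent line unavailable) [OR] = 1 − (1−0.42) × (1−0.23) × (1−0.11) × (1−0.10) = 0.642273
P(HIPPS stage lost) [OR] = 1 − (1−0.592450) × (1−0.642273) = 0.854208
P(Control loop fails) [AND] = 0.33 × 0.09 × 0.06 = 0.001782
P(Relief train down) [AND] = 0.001782 × 0.24 = 0.000428
P(Block path fails) [OR] = 1 − (1−0.25) × (1−0.000428) = 0.250321
P(Pipeline overpressure) [AND] = 0.854208 × 0.250321 = 0.213826
Rounded to 4 decimal places: P(Pipeline overpressure) ≈ 0.2138.

0.2138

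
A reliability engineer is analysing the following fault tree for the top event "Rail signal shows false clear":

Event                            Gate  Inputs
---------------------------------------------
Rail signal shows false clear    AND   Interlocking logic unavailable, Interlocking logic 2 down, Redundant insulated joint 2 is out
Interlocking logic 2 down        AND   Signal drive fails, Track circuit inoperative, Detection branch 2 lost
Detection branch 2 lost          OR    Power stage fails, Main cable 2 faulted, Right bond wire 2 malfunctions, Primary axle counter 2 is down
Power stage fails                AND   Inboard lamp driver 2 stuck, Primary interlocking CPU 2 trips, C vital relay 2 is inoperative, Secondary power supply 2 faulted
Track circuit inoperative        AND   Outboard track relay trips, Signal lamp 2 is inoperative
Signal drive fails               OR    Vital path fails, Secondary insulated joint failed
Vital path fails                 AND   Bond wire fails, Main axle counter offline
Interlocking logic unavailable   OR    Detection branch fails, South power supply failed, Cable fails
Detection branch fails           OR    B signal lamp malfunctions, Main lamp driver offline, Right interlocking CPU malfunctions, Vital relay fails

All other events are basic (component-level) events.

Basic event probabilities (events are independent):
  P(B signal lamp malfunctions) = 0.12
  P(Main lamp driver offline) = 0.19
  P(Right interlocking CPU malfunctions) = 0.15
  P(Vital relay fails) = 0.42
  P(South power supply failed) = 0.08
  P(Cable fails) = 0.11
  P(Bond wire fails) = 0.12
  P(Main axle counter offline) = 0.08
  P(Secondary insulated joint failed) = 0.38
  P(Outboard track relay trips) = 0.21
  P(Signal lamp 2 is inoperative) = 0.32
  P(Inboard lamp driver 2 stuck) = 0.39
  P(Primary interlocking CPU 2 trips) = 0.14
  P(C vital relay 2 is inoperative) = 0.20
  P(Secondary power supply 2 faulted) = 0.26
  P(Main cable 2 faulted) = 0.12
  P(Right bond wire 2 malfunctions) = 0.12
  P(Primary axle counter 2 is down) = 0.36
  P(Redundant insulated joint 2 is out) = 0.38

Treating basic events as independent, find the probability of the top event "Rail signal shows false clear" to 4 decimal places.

0.0036

P(Detection branch fails) [OR] = 1 − (1−0.12) × (1−0.19) × (1−0.15) × (1−0.42) = 0.648590
P(Interlocking logic unavailable) [OR] = 1 − (1−0.648590) × (1−0.08) × (1−0.11) = 0.712265
P(Vital path fails) [AND] = 0.12 × 0.08 = 0.009600
P(Signal drive fails) [OR] = 1 − (1−0.009600) × (1−0.38) = 0.385952
P(Track circuit inoperative) [AND] = 0.21 × 0.32 = 0.067200
P(Power stage fails) [AND] = 0.39 × 0.14 × 0.20 × 0.26 = 0.002839
P(Detection branch 2 lost) [OR] = 1 − (1−0.002839) × (1−0.12) × (1−0.12) × (1−0.36) = 0.505791
P(Interlocking logic 2 down) [AND] = 0.385952 × 0.067200 × 0.505791 = 0.013118
P(Rail signal shows false clear) [AND] = 0.712265 × 0.013118 × 0.38 = 0.003551
Rounded to 4 decimal places: P(Rail signal shows false clear) ≈ 0.0036.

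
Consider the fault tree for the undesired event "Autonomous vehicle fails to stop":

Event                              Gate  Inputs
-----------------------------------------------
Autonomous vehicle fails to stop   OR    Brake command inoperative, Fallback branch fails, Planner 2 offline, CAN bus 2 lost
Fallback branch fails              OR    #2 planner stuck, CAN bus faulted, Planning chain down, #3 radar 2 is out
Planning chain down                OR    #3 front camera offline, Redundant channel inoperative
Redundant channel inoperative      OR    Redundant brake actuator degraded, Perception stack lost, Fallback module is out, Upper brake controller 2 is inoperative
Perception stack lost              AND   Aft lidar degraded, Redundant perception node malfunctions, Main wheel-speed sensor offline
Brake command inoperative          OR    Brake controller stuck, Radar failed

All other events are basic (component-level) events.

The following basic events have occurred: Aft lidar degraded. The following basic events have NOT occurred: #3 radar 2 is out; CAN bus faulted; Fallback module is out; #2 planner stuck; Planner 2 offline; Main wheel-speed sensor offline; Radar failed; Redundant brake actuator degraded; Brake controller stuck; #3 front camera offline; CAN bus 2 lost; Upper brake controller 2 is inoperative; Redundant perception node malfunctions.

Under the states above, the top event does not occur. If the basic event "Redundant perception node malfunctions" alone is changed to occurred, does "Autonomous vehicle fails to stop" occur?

No

Counterfactual: set "Redundant perception node malfunctions" to occurred.
Brake command inoperative [OR]: Brake controller stuck=not, Radar failed=not → no input occurs → does not occur.
Perception stack lost [AND]: Aft lidar degraded=occurs, Redundant perception node malfunctions=occurs, Main wheel-speed sensor offline=not → not all inputs occur → does not occur.
Redundant channel inoperative [OR]: Redundant brake actuator degraded=not, Perception stack lost=not, Fallback module is out=not, Upper brake controller 2 is inoperative=not → no input occurs → does not occur.
Planning chain down [OR]: #3 front camera offline=not, Redundant channel inoperative=not → no input occurs → does not occur.
Fallback branch fails [OR]: #2 planner stuck=not, CAN bus faulted=not, Planning chain down=not, #3 radar 2 is out=not → no input occurs → does not occur.
Autonomous vehicle fails to stop [OR]: Brake command inoperative=not, Fallback branch fails=not, Planner 2 offline=not, CAN bus 2 lost=not → no input occurs → does not occur.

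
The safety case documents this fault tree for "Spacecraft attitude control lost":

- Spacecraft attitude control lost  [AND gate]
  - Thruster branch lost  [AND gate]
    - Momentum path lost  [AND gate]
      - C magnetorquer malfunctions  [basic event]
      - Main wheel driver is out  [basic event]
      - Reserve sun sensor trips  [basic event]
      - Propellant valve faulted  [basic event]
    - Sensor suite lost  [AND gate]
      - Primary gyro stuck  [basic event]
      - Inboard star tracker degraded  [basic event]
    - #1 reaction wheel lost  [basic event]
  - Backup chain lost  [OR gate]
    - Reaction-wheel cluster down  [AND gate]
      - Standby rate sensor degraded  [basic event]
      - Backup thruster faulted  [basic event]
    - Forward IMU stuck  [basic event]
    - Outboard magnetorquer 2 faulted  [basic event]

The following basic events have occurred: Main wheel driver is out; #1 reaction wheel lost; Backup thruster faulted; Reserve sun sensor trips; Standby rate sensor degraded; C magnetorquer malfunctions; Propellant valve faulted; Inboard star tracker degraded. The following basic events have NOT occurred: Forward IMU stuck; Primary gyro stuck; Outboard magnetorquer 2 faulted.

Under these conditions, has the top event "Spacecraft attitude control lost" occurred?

No

Momentum path lost [AND]: C magnetorquer malfunctions=occurs, Main wheel driver is out=occurs, Reserve sun sensor trips=occurs, Propellant valve faulted=occurs → all inputs occur → occurs.
Sensor suite lost [AND]: Primary gyro stuck=not, Inboard star tracker degraded=occurs → not all inputs occur → does not occur.
Thruster branch lost [AND]: Momentum path lost=occurs, Sensor suite lost=not, #1 reaction wheel lost=occurs → not all inputs occur → does not occur.
Reaction-wheel cluster down [AND]: Standby rate sensor degraded=occurs, Backup thruster faulted=occurs → all inputs occur → occurs.
Backup chain lost [OR]: Reaction-wheel cluster down=occurs, Forward IMU stuck=not, Outboard magnetorquer 2 faulted=not → at least one input occurs → occurs.
Spacecraft attitude control lost [AND]: Thruster branch lost=not, Backup chain lost=occurs → not all inputs occur → does not occur.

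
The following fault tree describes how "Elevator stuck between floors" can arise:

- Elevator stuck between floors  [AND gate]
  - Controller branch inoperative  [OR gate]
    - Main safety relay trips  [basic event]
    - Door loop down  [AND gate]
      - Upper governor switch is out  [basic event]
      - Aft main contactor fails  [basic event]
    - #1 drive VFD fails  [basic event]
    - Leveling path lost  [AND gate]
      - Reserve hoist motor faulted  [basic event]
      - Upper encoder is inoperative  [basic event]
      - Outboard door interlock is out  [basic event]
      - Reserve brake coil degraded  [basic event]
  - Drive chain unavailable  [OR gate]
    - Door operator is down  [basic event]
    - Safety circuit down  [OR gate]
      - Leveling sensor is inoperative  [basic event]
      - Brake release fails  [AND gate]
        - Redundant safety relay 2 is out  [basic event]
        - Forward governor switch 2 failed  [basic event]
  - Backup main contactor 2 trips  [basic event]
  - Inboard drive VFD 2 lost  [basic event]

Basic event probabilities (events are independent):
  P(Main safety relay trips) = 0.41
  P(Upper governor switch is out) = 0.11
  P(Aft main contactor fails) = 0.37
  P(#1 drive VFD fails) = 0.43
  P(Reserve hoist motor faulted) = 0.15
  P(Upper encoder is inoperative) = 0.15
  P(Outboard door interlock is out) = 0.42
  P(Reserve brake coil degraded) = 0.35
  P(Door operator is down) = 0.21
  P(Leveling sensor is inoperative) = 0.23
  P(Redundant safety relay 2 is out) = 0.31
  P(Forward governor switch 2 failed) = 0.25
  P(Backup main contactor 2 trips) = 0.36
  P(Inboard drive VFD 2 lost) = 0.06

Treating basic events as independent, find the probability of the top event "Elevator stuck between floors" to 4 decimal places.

0.0064

P(Door loop down) [AND] = 0.11 × 0.37 = 0.040700
P(Leveling path lost) [AND] = 0.15 × 0.15 × 0.42 × 0.35 = 0.003308
P(Controller branch inoperative) [OR] = 1 − (1−0.41) × (1−0.040700) × (1−0.43) × (1−0.003308) = 0.678455
P(Brake release fails) [AND] = 0.31 × 0.25 = 0.077500
P(Safety circuit down) [OR] = 1 − (1−0.23) × (1−0.077500) = 0.289675
P(Drive chain unavailable) [OR] = 1 − (1−0.21) × (1−0.289675) = 0.438843
P(Elevator stuck between floors) [AND] = 0.678455 × 0.438843 × 0.36 × 0.06 = 0.006431
Rounded to 4 decimal places: P(Elevator stuck between floors) ≈ 0.0064.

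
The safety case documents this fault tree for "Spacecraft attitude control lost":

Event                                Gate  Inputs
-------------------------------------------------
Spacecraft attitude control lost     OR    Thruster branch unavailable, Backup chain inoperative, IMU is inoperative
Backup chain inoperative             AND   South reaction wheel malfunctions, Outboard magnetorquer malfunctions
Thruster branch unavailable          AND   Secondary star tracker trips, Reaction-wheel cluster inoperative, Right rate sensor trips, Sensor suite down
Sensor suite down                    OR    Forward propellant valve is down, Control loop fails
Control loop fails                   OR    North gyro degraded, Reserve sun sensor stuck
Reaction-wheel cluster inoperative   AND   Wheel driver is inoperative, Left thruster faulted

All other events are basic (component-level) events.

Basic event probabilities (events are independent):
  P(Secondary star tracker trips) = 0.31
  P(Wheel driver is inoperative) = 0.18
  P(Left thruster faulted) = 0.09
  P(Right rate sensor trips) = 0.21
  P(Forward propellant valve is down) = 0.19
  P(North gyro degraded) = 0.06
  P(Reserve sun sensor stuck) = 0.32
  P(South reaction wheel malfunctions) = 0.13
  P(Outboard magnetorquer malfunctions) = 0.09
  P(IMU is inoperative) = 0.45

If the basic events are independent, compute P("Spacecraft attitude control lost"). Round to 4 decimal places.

P(Reaction-wheel cluster inoperative) [AND] = 0.18 × 0.09 = 0.016200
P(Control loop fails) [OR] = 1 − (1−0.06) × (1−0.32) = 0.360800
P(Sensor suite down) [OR] = 1 − (1−0.19) × (1−0.360800) = 0.482248
P(Thruster branch unavailable) [AND] = 0.31 × 0.016200 × 0.21 × 0.482248 = 0.000509
P(Backup chain inoperative) [AND] = 0.13 × 0.09 = 0.011700
P(Spacecraft attitude control lost) [OR] = 1 − (1−0.000509) × (1−0.011700) × (1−0.45) = 0.456712
Rounded to 4 decimal places: P(Spacecraft attitude control lost) ≈ 0.4567.

0.4567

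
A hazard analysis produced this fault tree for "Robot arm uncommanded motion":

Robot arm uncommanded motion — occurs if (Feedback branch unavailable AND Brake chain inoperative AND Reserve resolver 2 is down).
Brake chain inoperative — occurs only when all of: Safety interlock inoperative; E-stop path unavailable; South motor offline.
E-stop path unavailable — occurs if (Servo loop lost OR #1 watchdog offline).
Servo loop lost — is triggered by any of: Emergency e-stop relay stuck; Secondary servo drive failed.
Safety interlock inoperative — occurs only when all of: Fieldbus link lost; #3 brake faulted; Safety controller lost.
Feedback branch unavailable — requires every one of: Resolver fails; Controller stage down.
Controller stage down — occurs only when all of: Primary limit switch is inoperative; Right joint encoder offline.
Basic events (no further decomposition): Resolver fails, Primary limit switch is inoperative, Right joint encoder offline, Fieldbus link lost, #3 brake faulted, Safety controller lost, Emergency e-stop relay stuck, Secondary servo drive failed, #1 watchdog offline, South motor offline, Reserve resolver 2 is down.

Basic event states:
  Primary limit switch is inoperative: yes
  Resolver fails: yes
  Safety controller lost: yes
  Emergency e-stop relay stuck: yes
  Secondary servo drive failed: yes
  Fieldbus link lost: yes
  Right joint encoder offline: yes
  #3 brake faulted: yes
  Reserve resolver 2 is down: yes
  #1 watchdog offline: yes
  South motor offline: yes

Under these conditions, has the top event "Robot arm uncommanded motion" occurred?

Controller stage down [AND]: Primary limit switch is inoperative=occurs, Right joint encoder offline=occurs → all inputs occur → occurs.
Feedback branch unavailable [AND]: Resolver fails=occurs, Controller stage down=occurs → all inputs occur → occurs.
Safety interlock inoperative [AND]: Fieldbus link lost=occurs, #3 brake faulted=occurs, Safety controller lost=occurs → all inputs occur → occurs.
Servo loop lost [OR]: Emergency e-stop relay stuck=occurs, Secondary servo drive failed=occurs → at least one input occurs → occurs.
E-stop path unavailable [OR]: Servo loop lost=occurs, #1 watchdog offline=occurs → at least one input occurs → occurs.
Brake chain inoperative [AND]: Safety interlock inoperative=occurs, E-stop path unavailable=occurs, South motor offline=occurs → all inputs occur → occurs.
Robot arm uncommanded motion [AND]: Feedback branch unavailable=occurs, Brake chain inoperative=occurs, Reserve resolver 2 is down=occurs → all inputs occur → occurs.

Yes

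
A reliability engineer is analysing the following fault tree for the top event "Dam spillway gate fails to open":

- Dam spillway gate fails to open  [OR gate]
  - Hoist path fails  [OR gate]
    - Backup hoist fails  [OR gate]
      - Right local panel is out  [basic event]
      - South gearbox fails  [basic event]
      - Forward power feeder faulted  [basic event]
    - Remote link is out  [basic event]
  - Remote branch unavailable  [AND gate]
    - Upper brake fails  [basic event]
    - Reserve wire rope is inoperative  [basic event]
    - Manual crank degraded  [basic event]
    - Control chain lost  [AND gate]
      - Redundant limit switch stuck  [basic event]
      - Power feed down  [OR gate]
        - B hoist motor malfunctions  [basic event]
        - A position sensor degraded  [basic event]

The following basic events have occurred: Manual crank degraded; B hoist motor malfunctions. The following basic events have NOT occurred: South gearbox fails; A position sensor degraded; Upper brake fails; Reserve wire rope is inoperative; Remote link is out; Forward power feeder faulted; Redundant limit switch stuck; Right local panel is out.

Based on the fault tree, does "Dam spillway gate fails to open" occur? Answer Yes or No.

Backup hoist fails [OR]: Right local panel is out=not, South gearbox fails=not, Forward power feeder faulted=not → no input occurs → does not occur.
Hoist path fails [OR]: Backup hoist fails=not, Remote link is out=not → no input occurs → does not occur.
Power feed down [OR]: B hoist motor malfunctions=occurs, A position sensor degraded=not → at least one input occurs → occurs.
Control chain lost [AND]: Redundant limit switch stuck=not, Power feed down=occurs → not all inputs occur → does not occur.
Remote branch unavailable [AND]: Upper brake fails=not, Reserve wire rope is inoperative=not, Manual crank degraded=occurs, Control chain lost=not → not all inputs occur → does not occur.
Dam spillway gate fails to open [OR]: Hoist path fails=not, Remote branch unavailable=not → no input occurs → does not occur.

No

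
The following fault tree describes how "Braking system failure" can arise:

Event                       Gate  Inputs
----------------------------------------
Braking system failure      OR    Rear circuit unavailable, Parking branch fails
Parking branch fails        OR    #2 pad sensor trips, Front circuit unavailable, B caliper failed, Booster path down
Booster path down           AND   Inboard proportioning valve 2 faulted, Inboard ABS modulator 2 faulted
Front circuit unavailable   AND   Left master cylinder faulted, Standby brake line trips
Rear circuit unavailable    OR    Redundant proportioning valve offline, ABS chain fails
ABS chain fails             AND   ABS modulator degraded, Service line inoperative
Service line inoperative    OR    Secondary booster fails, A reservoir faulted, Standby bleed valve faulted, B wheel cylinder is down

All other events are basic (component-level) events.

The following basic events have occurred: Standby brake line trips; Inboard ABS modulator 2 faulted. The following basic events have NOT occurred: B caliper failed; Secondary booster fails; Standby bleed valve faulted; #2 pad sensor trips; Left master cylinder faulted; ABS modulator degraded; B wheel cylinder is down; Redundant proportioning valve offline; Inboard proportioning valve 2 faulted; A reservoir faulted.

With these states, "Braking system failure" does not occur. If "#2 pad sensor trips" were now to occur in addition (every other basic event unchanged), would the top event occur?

Counterfactual: set "#2 pad sensor trips" to occurred.
Service line inoperative [OR]: Secondary booster fails=not, A reservoir faulted=not, Standby bleed valve faulted=not, B wheel cylinder is down=not → no input occurs → does not occur.
ABS chain fails [AND]: ABS modulator degraded=not, Service line inoperative=not → not all inputs occur → does not occur.
Rear circuit unavailable [OR]: Redundant proportioning valve offline=not, ABS chain fails=not → no input occurs → does not occur.
Front circuit unavailable [AND]: Left master cylinder faulted=not, Standby brake line trips=occurs → not all inputs occur → does not occur.
Booster path down [AND]: Inboard proportioning valve 2 faulted=not, Inboard ABS modulator 2 faulted=occurs → not all inputs occur → does not occur.
Parking branch fails [OR]: #2 pad sensor trips=occurs, Front circuit unavailable=not, B caliper failed=not, Booster path down=not → at least one input occurs → occurs.
Braking system failure [OR]: Rear circuit unavailable=not, Parking branch fails=occurs → at least one input occurs → occurs.

Yes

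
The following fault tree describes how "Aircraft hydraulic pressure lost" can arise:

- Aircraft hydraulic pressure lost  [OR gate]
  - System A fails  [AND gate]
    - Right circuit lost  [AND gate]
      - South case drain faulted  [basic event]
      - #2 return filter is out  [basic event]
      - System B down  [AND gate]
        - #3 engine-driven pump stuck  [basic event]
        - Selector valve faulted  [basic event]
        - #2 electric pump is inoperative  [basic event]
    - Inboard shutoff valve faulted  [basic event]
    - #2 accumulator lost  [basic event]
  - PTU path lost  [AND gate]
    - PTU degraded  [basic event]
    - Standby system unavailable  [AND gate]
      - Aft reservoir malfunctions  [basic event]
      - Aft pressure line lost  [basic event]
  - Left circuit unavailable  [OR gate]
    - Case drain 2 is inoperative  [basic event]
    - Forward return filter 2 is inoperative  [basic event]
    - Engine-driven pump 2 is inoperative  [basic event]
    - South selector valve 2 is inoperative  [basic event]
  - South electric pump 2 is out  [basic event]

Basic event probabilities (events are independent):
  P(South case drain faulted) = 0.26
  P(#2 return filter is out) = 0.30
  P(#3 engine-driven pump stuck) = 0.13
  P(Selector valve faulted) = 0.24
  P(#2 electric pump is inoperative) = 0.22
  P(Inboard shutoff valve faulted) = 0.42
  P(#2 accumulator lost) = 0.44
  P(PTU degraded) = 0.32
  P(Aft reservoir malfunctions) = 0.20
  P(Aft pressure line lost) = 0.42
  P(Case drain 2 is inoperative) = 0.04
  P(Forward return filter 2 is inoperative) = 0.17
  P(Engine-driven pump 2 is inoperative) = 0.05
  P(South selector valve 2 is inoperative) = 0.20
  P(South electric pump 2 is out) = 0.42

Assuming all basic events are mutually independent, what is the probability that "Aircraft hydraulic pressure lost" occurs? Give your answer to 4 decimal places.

0.6582

P(System B down) [AND] = 0.13 × 0.24 × 0.22 = 0.006864
P(Right circuit lost) [AND] = 0.26 × 0.30 × 0.006864 = 0.000535
P(System A fails) [AND] = 0.000535 × 0.42 × 0.44 = 0.000099
P(Standby system unavailable) [AND] = 0.20 × 0.42 = 0.084000
P(PTU path lost) [AND] = 0.32 × 0.084000 = 0.026880
P(Left circuit unavailable) [OR] = 1 − (1−0.04) × (1−0.17) × (1−0.05) × (1−0.20) = 0.394432
P(Aircraft hydraulic pressure lost) [OR] = 1 − (1−0.000099) × (1−0.026880) × (1−0.394432) × (1−0.42) = 0.658245
Rounded to 4 decimal places: P(Aircraft hydraulic pressure lost) ≈ 0.6582.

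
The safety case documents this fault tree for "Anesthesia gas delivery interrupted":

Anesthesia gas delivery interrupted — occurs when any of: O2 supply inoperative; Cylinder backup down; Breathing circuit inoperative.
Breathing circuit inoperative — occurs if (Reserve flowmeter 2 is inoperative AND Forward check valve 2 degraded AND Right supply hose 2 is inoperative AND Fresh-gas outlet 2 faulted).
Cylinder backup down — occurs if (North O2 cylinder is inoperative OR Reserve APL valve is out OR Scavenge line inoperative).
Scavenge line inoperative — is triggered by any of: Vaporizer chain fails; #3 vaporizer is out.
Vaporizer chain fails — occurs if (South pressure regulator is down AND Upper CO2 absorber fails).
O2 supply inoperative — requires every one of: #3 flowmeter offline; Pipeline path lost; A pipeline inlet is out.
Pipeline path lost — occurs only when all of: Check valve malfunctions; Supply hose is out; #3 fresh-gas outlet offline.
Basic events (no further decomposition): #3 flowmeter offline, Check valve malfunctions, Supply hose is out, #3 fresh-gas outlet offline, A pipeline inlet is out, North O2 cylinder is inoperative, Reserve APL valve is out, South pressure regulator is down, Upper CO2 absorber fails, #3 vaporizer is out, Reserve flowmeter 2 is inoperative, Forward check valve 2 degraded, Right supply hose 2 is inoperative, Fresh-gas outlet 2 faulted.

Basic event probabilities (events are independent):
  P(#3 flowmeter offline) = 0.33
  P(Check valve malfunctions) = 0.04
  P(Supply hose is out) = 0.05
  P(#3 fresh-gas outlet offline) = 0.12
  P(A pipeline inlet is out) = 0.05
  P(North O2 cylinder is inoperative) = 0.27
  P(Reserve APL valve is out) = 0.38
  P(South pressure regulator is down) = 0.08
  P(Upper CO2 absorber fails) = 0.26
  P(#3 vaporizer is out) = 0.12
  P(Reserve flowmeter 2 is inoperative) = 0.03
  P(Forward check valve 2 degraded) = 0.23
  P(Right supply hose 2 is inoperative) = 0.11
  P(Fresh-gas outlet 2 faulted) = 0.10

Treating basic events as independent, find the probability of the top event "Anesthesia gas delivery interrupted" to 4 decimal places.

P(Pipeline path lost) [AND] = 0.04 × 0.05 × 0.12 = 0.000240
P(O2 supply inoperative) [AND] = 0.33 × 0.000240 × 0.05 = 0.000004
P(Vaporizer chain fails) [AND] = 0.08 × 0.26 = 0.020800
P(Scavenge line inoperative) [OR] = 1 − (1−0.020800) × (1−0.12) = 0.138304
P(Cylinder backup down) [OR] = 1 − (1−0.27) × (1−0.38) × (1−0.138304) = 0.609996
P(Breathing circuit inoperative) [AND] = 0.03 × 0.23 × 0.11 × 0.10 = 0.000076
P(Anesthesia gas delivery interrupted) [OR] = 1 − (1−0.000004) × (1−0.609996) × (1−0.000076) = 0.610027
Rounded to 4 decimal places: P(Anesthesia gas delivery interrupted) ≈ 0.6100.

0.6100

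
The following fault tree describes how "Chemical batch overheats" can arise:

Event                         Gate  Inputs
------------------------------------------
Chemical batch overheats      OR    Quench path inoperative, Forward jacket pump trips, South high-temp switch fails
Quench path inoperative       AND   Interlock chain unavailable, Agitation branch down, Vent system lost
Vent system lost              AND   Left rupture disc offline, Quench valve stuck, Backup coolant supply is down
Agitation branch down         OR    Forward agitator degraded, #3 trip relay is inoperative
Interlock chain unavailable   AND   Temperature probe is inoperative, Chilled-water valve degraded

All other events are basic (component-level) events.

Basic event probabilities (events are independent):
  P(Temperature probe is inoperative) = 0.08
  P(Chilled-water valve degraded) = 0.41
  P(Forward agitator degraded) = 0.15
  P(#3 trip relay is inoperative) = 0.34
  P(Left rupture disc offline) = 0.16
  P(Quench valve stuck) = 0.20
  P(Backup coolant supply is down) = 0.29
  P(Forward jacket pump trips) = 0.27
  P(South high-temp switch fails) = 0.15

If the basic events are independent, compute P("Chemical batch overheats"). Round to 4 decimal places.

P(Interlock chain unavailable) [AND] = 0.08 × 0.41 = 0.032800
P(Agitation branch down) [OR] = 1 − (1−0.15) × (1−0.34) = 0.439000
P(Vent system lost) [AND] = 0.16 × 0.20 × 0.29 = 0.009280
P(Quench path inoperative) [AND] = 0.032800 × 0.439000 × 0.009280 = 0.000134
P(Chemical batch overheats) [OR] = 1 − (1−0.000134) × (1−0.27) × (1−0.15) = 0.379583
Rounded to 4 decimal places: P(Chemical batch overheats) ≈ 0.3796.

0.3796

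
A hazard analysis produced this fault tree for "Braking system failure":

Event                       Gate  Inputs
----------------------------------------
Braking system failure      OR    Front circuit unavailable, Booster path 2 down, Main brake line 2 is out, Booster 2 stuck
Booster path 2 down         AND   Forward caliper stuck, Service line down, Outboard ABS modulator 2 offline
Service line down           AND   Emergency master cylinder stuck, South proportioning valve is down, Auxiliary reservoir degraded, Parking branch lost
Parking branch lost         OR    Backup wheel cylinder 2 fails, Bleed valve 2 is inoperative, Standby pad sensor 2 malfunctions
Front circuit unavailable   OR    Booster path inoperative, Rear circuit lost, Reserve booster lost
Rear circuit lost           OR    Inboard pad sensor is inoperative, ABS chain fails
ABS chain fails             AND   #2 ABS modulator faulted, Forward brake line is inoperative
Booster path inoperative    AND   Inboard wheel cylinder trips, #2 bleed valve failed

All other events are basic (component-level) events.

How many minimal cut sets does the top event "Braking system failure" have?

Booster path inoperative [AND]: one cut set from each child combined → 1 × 1 = 1 cut set(s).
ABS chain fails [AND]: one cut set from each child combined → 1 × 1 = 1 cut set(s).
Rear circuit lost [OR]: union of children's cut sets → 2 cut set(s).
Front circuit unavailable [OR]: union of children's cut sets → 4 cut set(s).
Parking branch lost [OR]: union of children's cut sets → 3 cut set(s).
Service line down [AND]: one cut set from each child combined → 1 × 1 × 1 × 3 = 3 cut set(s).
Booster path 2 down [AND]: one cut set from each child combined → 1 × 3 × 1 = 3 cut set(s).
Braking system failure [OR]: union of children's cut sets → 9 cut set(s).
Minimal cut sets: {#2 bleed valve failed, Inboard wheel cylinder trips}; {Inboard pad sensor is inoperative}; {#2 ABS modulator faulted, Forward brake line is inoperative}; {Reserve booster lost}; {Auxiliary reservoir degraded, Backup wheel cylinder 2 fails, Emergency master cylinder stuck, Forward caliper stuck, Outboard ABS modulator 2 offline, South proportioning valve is down}; {Auxiliary reservoir degraded, Bleed valve 2 is inoperative, Emergency master cylinder stuck, Forward caliper stuck, Outboard ABS modulator 2 offline, South proportioning valve is down}; {Auxiliary reservoir degraded, Emergency master cylinder stuck, Forward caliper stuck, Outboard ABS modulator 2 offline, South proportioning valve is down, Standby pad sensor 2 malfunctions}; {Main brake line 2 is out}; {Booster 2 stuck}.

9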